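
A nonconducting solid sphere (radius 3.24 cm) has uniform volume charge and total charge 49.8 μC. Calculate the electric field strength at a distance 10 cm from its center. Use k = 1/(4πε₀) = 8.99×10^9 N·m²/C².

E ≈ 4.48×10^7 N/C

Symmetry ⇒ E = E(r) r̂. Gaussian sphere of radius r = 10 cm (r > R, so the entire charge is enclosed).
Q_enc = 49.8 μC = 4.98×10^-5 C.
By Gauss's law, ∮E·dA = E·4πr² = Q_enc/ε₀.
E = k|Q_enc|/r² = (8.99×10^9)(4.98×10^-5)/(0.1)² = 4.48×10^7 N/C.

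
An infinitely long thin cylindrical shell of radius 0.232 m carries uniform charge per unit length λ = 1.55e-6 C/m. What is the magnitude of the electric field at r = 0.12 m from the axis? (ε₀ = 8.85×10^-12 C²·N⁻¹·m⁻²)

E = 0 (no enclosed charge)

Take a coaxial cylindrical Gaussian surface of radius r = 0.12 m and length L (r < 0.232 m, inside the shell).
All the surface charge lies outside this cylinder: Q_enc = 0, hence E = 0.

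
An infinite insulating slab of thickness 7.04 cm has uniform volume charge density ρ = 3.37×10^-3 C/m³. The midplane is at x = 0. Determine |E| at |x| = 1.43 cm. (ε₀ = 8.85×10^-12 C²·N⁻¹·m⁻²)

|E| = 5.45e6 N/C

By symmetry E is perpendicular to the slab. A Gaussian pillbox from −1.43 cm to +1.43 cm (face area A) lies entirely within the slab.
Q_enc = ρ·(2x)·A and flux = 2EA, so 2EA = 2ρxA/ε₀ ⇒ E = |ρ|x/ε₀.
E = (3.37e-3)(0.0143)/(8.85×10^-12) = 5.45×10^6 N/C.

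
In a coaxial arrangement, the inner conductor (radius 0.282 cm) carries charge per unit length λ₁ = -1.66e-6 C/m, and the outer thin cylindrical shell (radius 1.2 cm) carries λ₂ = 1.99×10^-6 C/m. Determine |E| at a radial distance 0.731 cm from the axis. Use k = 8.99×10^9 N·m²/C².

By cylindrical symmetry E is radial; use a coaxial Gaussian cylinder of radius 0.731 cm and length L (between the conductors, 0.282 cm < r < 1.2 cm).
The shell at 1.2 cm lies outside the Gaussian surface, so λ_enc = λ₁ = -1.66e-6 C/m.
By Gauss's law (flux through the curved wall only), E·2πrL = λ_enc L/ε₀.
E = 2k|λ_enc|/r = 2(8.99×10^9)(1.66×10^-6)/(0.00731) = 4.08×10^6 N/C.

E = 4.08×10^6 N/C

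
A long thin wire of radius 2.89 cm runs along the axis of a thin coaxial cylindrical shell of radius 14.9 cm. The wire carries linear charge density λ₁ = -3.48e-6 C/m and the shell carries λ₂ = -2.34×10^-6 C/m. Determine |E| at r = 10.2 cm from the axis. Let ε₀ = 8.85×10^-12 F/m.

E = 6.14×10^5 V/m

Coaxial Gaussian cylinder, radius r = 10.2 cm, length L (between the conductors, 2.89 cm < r < 14.9 cm).
The shell at 14.9 cm lies outside the Gaussian surface, so λ_enc = λ₁ = -3.48×10^-6 C/m.
Gauss's law: E·2πrL = λ_enc L/ε₀.
E = |λ_enc|/(2πε₀r) = (3.48e-6)/(2π·8.85×10^-12·0.102) = 6.14×10^5 N/C.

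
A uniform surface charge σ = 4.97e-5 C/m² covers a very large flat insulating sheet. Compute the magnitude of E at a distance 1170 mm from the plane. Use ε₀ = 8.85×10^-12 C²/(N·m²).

By planar symmetry E is perpendicular to the sheet and uniform; use a Gaussian pillbox with flat faces of area A on each side of the sheet.
Flux Φ = 2EA and Q_enc = σA, so 2EA = σA/ε₀ ⇒ E = |σ|/(2ε₀), independent of distance.
E = |σ|/(2ε₀) = (4.97×10^-5)/(2·8.85×10^-12) = 2.81×10^6 N/C.

2.81×10^6 N/C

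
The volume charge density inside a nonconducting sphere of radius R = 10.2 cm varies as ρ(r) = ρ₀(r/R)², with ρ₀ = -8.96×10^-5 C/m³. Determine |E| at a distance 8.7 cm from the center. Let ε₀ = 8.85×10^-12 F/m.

1.28e5 N/C

By spherical symmetry E is radial; choose a Gaussian sphere of radius r = 8.7 cm (r < R).
Integrate the density: Q_enc = 4π ∫₀^r ρ₀(r'/R)^2 r'² dr' = 4πρ₀ r^5/(5·R²) = -1.079e-7 C.
Applying ∮E·dA = Q_enc/ε₀ with Φ = E(4πr²):
E = |Q_enc|/(4πε₀r²) = (1.079×10^-7)/(4π·8.85×10^-12·(0.087)²) = 1.28×10^5 N/C.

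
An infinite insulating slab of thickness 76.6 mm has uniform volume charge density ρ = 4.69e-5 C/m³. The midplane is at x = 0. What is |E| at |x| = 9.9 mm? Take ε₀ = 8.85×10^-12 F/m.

|E| ≈ 5.25×10^4 V/m

By symmetry E is perpendicular to the slab. A Gaussian pillbox from −9.9 mm to +9.9 mm (face area A) lies entirely within the slab.
Q_enc = ρ·(2x)·A and flux = 2EA, so 2EA = 2ρxA/ε₀ ⇒ E = |ρ|x/ε₀.
E = (4.69×10^-5)(0.0099)/(8.85×10^-12) = 5.25×10^4 N/C.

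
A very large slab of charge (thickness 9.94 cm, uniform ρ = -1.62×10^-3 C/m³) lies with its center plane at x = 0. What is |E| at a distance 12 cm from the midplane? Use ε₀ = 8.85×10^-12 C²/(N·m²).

|E| = 9.10×10^6 V/m

The point |x| = 12 cm lies outside the slab (half-thickness 0.0497 m). A symmetric pillbox spanning the full slab encloses Q_enc = ρ·d·A.
Flux = 2EA ⇒ E = |ρ|d/(2ε₀), independent of distance outside.
E = (1.62×10^-3)(0.0994)/(2·8.85×10^-12) = 9.10×10^6 N/C.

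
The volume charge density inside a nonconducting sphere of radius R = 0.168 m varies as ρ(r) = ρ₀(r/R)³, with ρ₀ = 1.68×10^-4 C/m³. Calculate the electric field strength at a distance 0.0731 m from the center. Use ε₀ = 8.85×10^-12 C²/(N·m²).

Use a concentric Gaussian sphere at r = 0.0731 m (r < R).
Q_enc = ∫₀^r ρ(r')·4πr'² dr' = (4πρ₀/R³) ∫₀^r r'^5 dr' = 4πρ₀ r^6/(6·R³) = 1.132×10^-8 C.
Gauss's law: E·4πr² = Q_enc/ε₀.
E = |Q_enc|/(4πε₀r²) = (1.132×10^-8)/(4π·8.85×10^-12·(0.0731)²) = 1.91×10^4 N/C.

|E| ≈ 1.91e4 V/m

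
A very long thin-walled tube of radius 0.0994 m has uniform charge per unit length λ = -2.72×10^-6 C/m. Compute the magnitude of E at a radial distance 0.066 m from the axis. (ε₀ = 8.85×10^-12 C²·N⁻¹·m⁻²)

E = 0 (no enclosed charge)

Choose a coaxial cylinder of radius r = 0.066 m (arbitrary length L) as the Gaussian surface (r < 0.0994 m, inside the shell).
No charge is enclosed, so Gauss's law gives E·2πrL = 0 ⇒ E = 0.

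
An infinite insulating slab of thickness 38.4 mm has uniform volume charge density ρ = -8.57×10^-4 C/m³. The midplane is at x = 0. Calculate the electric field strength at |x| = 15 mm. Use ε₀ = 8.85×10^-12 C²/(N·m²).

|E| ≈ 1.45×10^6 N/C

By symmetry E is perpendicular to the slab. A Gaussian pillbox from −15 mm to +15 mm (face area A) lies entirely within the slab.
Q_enc = ρ·(2x)·A and flux = 2EA, so 2EA = 2ρxA/ε₀ ⇒ E = |ρ|x/ε₀.
E = (8.57×10^-4)(0.015)/(8.85×10^-12) = 1.45×10^6 N/C.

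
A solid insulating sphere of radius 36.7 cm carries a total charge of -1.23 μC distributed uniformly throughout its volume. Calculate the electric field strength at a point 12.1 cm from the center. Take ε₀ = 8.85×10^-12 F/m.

2.71×10^4 N/C

By spherical symmetry E is radial; choose a Gaussian sphere of radius r = 12.1 cm (r < R).
For a uniform sphere the enclosed fraction is (r/R)³, so Q_enc = (-1.23 μC)(0.121/0.367)³ = -4.408×10^-8 C.
Gauss's law: E·4πr² = Q_enc/ε₀.
E = |Q_enc|/(4πε₀r²) = (4.408×10^-8)/(4π·8.85×10^-12·(0.121)²) = 2.71×10^4 N/C.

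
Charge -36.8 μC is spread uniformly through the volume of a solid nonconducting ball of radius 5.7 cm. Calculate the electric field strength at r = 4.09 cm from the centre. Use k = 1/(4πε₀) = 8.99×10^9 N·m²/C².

7.31×10^7 N/C

By spherical symmetry E is radial; choose a Gaussian sphere of radius r = 4.09 cm (r < R).
For a uniform sphere the enclosed fraction is (r/R)³, so Q_enc = (-36.8 μC)(0.0409/0.057)³ = -1.36e-5 C.
Applying ∮E·dA = Q_enc/ε₀ with Φ = E(4πr²):
E = k|Q_enc|/r² = (8.99×10^9)(1.36×10^-5)/(0.0409)² = 7.31×10^7 N/C.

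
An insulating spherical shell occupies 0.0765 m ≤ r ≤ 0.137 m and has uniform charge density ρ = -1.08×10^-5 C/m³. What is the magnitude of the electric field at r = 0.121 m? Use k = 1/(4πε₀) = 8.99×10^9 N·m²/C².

Symmetry ⇒ E = E(r) r̂. Gaussian sphere of radius r = 0.121 m (within the shell material, 0.0765 m < r < 0.137 m).
Enclosed charge is the volume from a to r: Q_enc = (4π/3)ρ(r³ − a³) = -5.989×10^-8 C.
Applying ∮E·dA = Q_enc/ε₀ with Φ = E(4πr²):
E = k|Q_enc|/r² = (8.99×10^9)(5.989×10^-8)/(0.121)² = 3.68×10^4 N/C.

3.68×10^4 V/m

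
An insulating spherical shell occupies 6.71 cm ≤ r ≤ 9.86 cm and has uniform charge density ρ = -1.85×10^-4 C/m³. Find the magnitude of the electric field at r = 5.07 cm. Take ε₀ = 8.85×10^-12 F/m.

E = 0

Take a concentric spherical Gaussian surface of radius r = 5.07 cm (r < 6.71 cm, inside the empty cavity).
No charge is enclosed, so by Gauss's law E·4πr² = 0 ⇒ E = 0.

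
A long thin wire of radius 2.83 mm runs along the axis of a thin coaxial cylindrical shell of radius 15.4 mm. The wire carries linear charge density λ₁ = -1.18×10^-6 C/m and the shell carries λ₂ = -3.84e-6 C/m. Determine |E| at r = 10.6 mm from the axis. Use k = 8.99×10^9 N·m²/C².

2.00×10^6 N/C

Take a coaxial cylindrical Gaussian surface of radius r = 10.6 mm and length L (between the conductors, 2.83 mm < r < 15.4 mm).
Only the inner wire is enclosed; the outer shell contributes nothing inside itself. λ_enc = λ₁ = -1.18×10^-6 C/m.
Applying ∮E·dA = Q_enc/ε₀ with the end caps contributing no flux:
E = 2k|λ_enc|/r = 2(8.99×10^9)(1.18e-6)/(0.0106) = 2.00×10^6 N/C.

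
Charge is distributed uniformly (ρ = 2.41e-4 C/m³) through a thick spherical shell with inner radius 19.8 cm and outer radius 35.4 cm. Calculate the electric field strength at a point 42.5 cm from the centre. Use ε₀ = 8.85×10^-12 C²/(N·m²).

Symmetry ⇒ E = E(r) r̂. Gaussian sphere of radius r = 42.5 cm (r > 35.4 cm, enclosing the whole shell).
Q_enc = ρ·(4π/3)(b³ − a³) = (2.41×10^-4)·(4π/3)·((0.354)³ − (0.198)³) = 3.695×10^-5 C.
Applying ∮E·dA = Q_enc/ε₀ with Φ = E(4πr²):
E = |Q_enc|/(4πε₀r²) = (3.695e-5)/(4π·8.85×10^-12·(0.425)²) = 1.84e6 N/C.

E ≈ 1.84×10^6 N/C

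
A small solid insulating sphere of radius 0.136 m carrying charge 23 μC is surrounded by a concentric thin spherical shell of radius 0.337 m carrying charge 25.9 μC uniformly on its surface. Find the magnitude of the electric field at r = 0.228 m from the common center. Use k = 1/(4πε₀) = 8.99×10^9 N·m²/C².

E = 3.98×10^6 N/C

By spherical symmetry E is radial; choose a Gaussian sphere of radius r = 0.228 m (between the bodies, 0.136 m < r < 0.337 m).
Only the inner charge is enclosed; the outer shell contributes nothing inside itself. Q_enc = 23 μC = 2.30×10^-5 C.
Gauss's law: E·4πr² = Q_enc/ε₀.
E = k|Q_enc|/r² = (8.99×10^9)(2.30×10^-5)/(0.228)² = 3.98×10^6 N/C.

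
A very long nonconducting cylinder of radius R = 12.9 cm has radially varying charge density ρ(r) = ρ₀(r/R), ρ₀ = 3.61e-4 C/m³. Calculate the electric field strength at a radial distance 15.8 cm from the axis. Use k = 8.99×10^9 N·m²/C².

By cylindrical symmetry E is radial; use a coaxial Gaussian cylinder of radius 15.8 cm and length L (r > R, full charge per length enclosed).
λ_enc = 2π ∫₀^R ρ₀(r'/R)^1 r' dr' = 2πρ₀R²/3 = 1.258×10^-5 C/m.
Gauss's law: E·2πrL = λ_enc L/ε₀.
E = 2k|λ_enc|/r = 2(8.99×10^9)(1.258e-5)/(0.158) = 1.43×10^6 N/C.

E ≈ 1.43×10^6 N/C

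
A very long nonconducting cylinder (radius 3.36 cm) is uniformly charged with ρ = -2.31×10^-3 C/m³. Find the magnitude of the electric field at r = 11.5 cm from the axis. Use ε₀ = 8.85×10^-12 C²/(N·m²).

Coaxial Gaussian cylinder, radius r = 11.5 cm, length L (r > 3.36 cm, full cross-section enclosed).
λ_enc = ρ·πR² = (-2.31×10^-3)π(0.0336)² = -8.193×10^-6 C/m.
Applying ∮E·dA = Q_enc/ε₀ with the end caps contributing no flux:
E = |λ_enc|/(2πε₀r) = (8.193×10^-6)/(2π·8.85×10^-12·0.115) = 1.28×10^6 N/C.

E ≈ 1.28×10^6 N/C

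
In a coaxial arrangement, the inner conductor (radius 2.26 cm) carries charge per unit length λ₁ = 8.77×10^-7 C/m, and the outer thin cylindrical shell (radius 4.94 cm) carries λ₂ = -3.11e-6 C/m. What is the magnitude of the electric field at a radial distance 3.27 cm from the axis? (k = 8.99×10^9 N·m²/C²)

|E| ≈ 4.82e5 V/m

By cylindrical symmetry E is radial; use a coaxial Gaussian cylinder of radius 3.27 cm and length L (between the conductors, 2.26 cm < r < 4.94 cm).
Only the inner wire is enclosed; the outer shell contributes nothing inside itself. λ_enc = λ₁ = 8.77×10^-7 C/m.
Since E is radial and uniform over the curved surface, Φ = E·2πrL = Q_enc/ε₀ = λ_enc L/ε₀.
E = 2k|λ_enc|/r = 2(8.99×10^9)(8.77×10^-7)/(0.0327) = 4.82e5 N/C.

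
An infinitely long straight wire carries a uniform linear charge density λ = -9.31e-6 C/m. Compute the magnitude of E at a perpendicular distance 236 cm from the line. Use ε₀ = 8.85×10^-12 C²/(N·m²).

By cylindrical symmetry E is radial; use a coaxial Gaussian cylinder of radius 236 cm and length L.
Q_enc = λL, so λ_enc = -9.31×10^-6 C/m.
Applying ∮E·dA = Q_enc/ε₀ with the end caps contributing no flux:
E = |λ_enc|/(2πε₀r) = (9.31e-6)/(2π·8.85×10^-12·2.36) = 7.09×10^4 N/C.

E ≈ 7.09×10^4 N/C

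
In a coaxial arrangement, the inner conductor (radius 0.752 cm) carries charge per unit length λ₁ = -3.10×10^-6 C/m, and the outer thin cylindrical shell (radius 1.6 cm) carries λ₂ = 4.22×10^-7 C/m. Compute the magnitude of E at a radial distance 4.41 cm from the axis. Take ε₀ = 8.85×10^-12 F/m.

E = 1.09e6 V/m

By cylindrical symmetry E is radial; use a coaxial Gaussian cylinder of radius 4.41 cm and length L (r > 1.6 cm, enclosing both).
λ_enc = λ₁ + λ₂ = (-3.10×10^-6) + (4.22e-7) = -2.678×10^-6 C/m.
Gauss's law: E·2πrL = λ_enc L/ε₀.
E = |λ_enc|/(2πε₀r) = (2.678×10^-6)/(2π·8.85×10^-12·0.0441) = 1.09×10^6 N/C.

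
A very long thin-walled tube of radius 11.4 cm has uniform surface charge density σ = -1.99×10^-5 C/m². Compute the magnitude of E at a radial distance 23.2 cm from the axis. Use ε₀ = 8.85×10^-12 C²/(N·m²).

Choose a coaxial cylinder of radius r = 23.2 cm (arbitrary length L) as the Gaussian surface (r > 11.4 cm).
The whole shell is enclosed: λ_enc = σ·2πR = (-1.99e-5)·2π·(0.114) = -1.425×10^-5 C/m.
Since E is radial and uniform over the curved surface, Φ = E·2πrL = Q_enc/ε₀ = λ_enc L/ε₀.
E = |λ_enc|/(2πε₀r) = (1.425×10^-5)/(2π·8.85×10^-12·0.232) = 1.10e6 N/C.

E = 1.10×10^6 V/m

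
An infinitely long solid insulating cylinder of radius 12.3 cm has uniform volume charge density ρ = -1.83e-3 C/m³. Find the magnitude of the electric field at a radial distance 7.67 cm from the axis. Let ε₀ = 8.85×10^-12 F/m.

Coaxial Gaussian cylinder, radius r = 7.67 cm, length L (r < R).
Enclosed charge per unit length: λ_enc = ρ·πr² = (-1.83×10^-3)π(0.0767)² = -3.382e-5 C/m.
By Gauss's law (flux through the curved wall only), E·2πrL = λ_enc L/ε₀.
E = |λ_enc|/(2πε₀r) = (3.382×10^-5)/(2π·8.85×10^-12·0.0767) = 7.93×10^6 N/C.

|E| ≈ 7.93e6 N/C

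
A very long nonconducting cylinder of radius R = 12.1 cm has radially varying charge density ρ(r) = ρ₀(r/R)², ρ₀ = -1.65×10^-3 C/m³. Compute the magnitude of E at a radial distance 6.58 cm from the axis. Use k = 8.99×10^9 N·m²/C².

Take a coaxial cylindrical Gaussian surface of radius r = 6.58 cm and length L (r < R).
Integrating ρ over the cross-section to radius r: λ_enc = (2πρ₀/R²) ∫₀^r r'^3 dr' = 2πρ₀ r^4/(4·R²) = -3.318e-6 C/m.
Gauss's law: E·2πrL = λ_enc L/ε₀.
E = 2k|λ_enc|/r = 2(8.99×10^9)(3.318×10^-6)/(0.0658) = 9.07×10^5 N/C.

|E| ≈ 9.07e5 V/m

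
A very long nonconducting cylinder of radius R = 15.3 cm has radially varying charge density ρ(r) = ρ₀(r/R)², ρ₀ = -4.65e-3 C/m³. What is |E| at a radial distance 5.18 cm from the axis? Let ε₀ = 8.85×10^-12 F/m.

7.80×10^5 N/C

Choose a coaxial cylinder of radius r = 5.18 cm (arbitrary length L) as the Gaussian surface (r < R).
Integrating ρ over the cross-section to radius r: λ_enc = (2πρ₀/R²) ∫₀^r r'^3 dr' = 2πρ₀ r^4/(4·R²) = -2.247×10^-6 C/m.
By Gauss's law (flux through the curved wall only), E·2πrL = λ_enc L/ε₀.
E = |λ_enc|/(2πε₀r) = (2.247e-6)/(2π·8.85×10^-12·0.0518) = 7.80e5 N/C.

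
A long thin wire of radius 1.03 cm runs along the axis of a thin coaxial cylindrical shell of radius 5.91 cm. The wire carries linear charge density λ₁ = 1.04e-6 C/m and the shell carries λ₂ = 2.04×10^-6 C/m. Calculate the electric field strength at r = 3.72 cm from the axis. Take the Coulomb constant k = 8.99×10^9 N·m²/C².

Coaxial Gaussian cylinder, radius r = 3.72 cm, length L (between the conductors, 1.03 cm < r < 5.91 cm).
Only the inner wire is enclosed; the outer shell contributes nothing inside itself. λ_enc = λ₁ = 1.04e-6 C/m.
Applying ∮E·dA = Q_enc/ε₀ with the end caps contributing no flux:
E = 2k|λ_enc|/r = 2(8.99×10^9)(1.04e-6)/(0.0372) = 5.03e5 N/C.

E ≈ 5.03e5 N/C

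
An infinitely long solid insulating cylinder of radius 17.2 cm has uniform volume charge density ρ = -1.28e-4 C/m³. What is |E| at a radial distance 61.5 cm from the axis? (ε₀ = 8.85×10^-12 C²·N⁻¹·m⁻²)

By cylindrical symmetry E is radial; use a coaxial Gaussian cylinder of radius 61.5 cm and length L (r > 17.2 cm, full cross-section enclosed).
λ_enc = ρ·πR² = (-1.28×10^-4)π(0.172)² = -1.19e-5 C/m.
By Gauss's law (flux through the curved wall only), E·2πrL = λ_enc L/ε₀.
E = |λ_enc|/(2πε₀r) = (1.19×10^-5)/(2π·8.85×10^-12·0.615) = 3.48×10^5 N/C.

E = 3.48×10^5 N/C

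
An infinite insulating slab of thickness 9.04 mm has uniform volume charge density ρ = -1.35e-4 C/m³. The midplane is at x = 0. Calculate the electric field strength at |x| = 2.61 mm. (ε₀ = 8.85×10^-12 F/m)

By symmetry E is perpendicular to the slab. A Gaussian pillbox from −2.61 mm to +2.61 mm (face area A) lies entirely within the slab.
Q_enc = ρ·(2x)·A and flux = 2EA, so 2EA = 2ρxA/ε₀ ⇒ E = |ρ|x/ε₀.
E = (1.35×10^-4)(0.00261)/(8.85×10^-12) = 3.98×10^4 N/C.

3.98×10^4 N/C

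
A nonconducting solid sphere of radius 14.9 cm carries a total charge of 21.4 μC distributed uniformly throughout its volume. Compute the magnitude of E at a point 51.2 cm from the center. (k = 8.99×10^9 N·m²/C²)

Use a concentric Gaussian sphere at r = 51.2 cm (r > R, so the entire charge is enclosed).
Q_enc = 21.4 μC = 2.14e-5 C.
Since E is radial and uniform over the Gaussian sphere, Φ = E·4πr² = Q_enc/ε₀.
E = k|Q_enc|/r² = (8.99×10^9)(2.14e-5)/(0.512)² = 7.34×10^5 N/C.

E = 7.34×10^5 N/C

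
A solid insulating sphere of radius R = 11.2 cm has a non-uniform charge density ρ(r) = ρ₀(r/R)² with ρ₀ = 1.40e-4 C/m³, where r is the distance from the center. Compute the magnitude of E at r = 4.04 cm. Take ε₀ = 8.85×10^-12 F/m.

1.66×10^4 N/C

Take a concentric spherical Gaussian surface of radius r = 4.04 cm (r < R).
Integrate the density: Q_enc = 4π ∫₀^r ρ₀(r'/R)^2 r'² dr' = 4πρ₀ r^5/(5·R²) = 3.019e-9 C.
By Gauss's law, ∮E·dA = E·4πr² = Q_enc/ε₀.
E = |Q_enc|/(4πε₀r²) = (3.019×10^-9)/(4π·8.85×10^-12·(0.0404)²) = 1.66e4 N/C.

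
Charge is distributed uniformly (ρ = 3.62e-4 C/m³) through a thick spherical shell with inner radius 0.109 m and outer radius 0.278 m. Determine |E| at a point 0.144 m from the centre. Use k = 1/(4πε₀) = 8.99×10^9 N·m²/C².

1.11e6 V/m

Use a concentric Gaussian sphere at r = 0.144 m (within the shell material, 0.109 m < r < 0.278 m).
Only the shell between 0.109 m and r is enclosed: Q_enc = ρ·(4π/3)(r³ − a³) = (3.62×10^-4)·(4π/3)·((0.144)³ − (0.109)³) = 2.564×10^-6 C.
Applying ∮E·dA = Q_enc/ε₀ with Φ = E(4πr²):
E = k|Q_enc|/r² = (8.99×10^9)(2.564×10^-6)/(0.144)² = 1.11e6 N/C.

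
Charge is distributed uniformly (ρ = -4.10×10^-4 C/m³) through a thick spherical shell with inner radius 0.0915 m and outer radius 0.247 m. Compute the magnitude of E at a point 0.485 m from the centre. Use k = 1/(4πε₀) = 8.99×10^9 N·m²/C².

E ≈ 9.39×10^5 V/m

Take a concentric spherical Gaussian surface of radius r = 0.485 m (r > 0.247 m, enclosing the whole shell).
Q_enc = ρ·(4π/3)(b³ − a³) = (-4.10×10^-4)·(4π/3)·((0.247)³ − (0.0915)³) = -2.456e-5 C.
By Gauss's law, ∮E·dA = E·4πr² = Q_enc/ε₀.
E = k|Q_enc|/r² = (8.99×10^9)(2.456×10^-5)/(0.485)² = 9.39×10^5 N/C.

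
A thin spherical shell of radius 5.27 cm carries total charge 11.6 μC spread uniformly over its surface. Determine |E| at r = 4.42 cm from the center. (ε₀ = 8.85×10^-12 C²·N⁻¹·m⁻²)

|E| = 0 V/m

By spherical symmetry E is radial; choose a Gaussian sphere of radius r = 4.42 cm (inside the shell, r < 5.27 cm).
All the charge is outside the Gaussian surface: Q_enc = 0, hence E = 0 everywhere inside the shell.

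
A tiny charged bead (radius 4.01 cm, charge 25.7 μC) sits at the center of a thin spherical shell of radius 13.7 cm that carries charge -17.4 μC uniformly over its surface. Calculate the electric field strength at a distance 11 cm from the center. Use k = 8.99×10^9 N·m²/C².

E ≈ 1.91e7 V/m

Use a concentric Gaussian sphere at r = 11 cm (between the bodies, 4.01 cm < r < 13.7 cm).
Only the inner charge is enclosed; the outer shell contributes nothing inside itself. Q_enc = 25.7 μC = 2.57×10^-5 C.
Gauss's law: E·4πr² = Q_enc/ε₀.
E = k|Q_enc|/r² = (8.99×10^9)(2.57×10^-5)/(0.11)² = 1.91×10^7 N/C.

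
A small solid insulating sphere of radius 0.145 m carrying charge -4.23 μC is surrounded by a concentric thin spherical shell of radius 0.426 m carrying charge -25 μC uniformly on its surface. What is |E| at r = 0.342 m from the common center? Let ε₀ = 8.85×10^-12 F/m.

Take a concentric spherical Gaussian surface of radius r = 0.342 m (between the bodies, 0.145 m < r < 0.426 m).
The shell at 0.426 m lies outside the Gaussian surface, so Q_enc = -4.23 μC = -4.23×10^-6 C.
Gauss's law: E·4πr² = Q_enc/ε₀.
E = |Q_enc|/(4πε₀r²) = (4.23×10^-6)/(4π·8.85×10^-12·(0.342)²) = 3.25×10^5 N/C.

E ≈ 3.25×10^5 N/C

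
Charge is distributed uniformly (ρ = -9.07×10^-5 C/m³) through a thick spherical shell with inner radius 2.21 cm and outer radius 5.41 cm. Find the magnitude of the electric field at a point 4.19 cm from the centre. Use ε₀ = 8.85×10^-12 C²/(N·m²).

E = 1.22×10^5 V/m

Use a concentric Gaussian sphere at r = 4.19 cm (within the shell material, 2.21 cm < r < 5.41 cm).
Enclosed charge is the volume from a to r: Q_enc = (4π/3)ρ(r³ − a³) = -2.385×10^-8 C.
Applying ∮E·dA = Q_enc/ε₀ with Φ = E(4πr²):
E = |Q_enc|/(4πε₀r²) = (2.385e-8)/(4π·8.85×10^-12·(0.0419)²) = 1.22×10^5 N/C.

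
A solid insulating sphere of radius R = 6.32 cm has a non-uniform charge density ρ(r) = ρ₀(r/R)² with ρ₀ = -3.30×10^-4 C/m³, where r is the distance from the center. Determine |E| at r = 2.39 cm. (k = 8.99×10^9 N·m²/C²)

Symmetry ⇒ E = E(r) r̂. Gaussian sphere of radius r = 2.39 cm (r < R).
Q_enc = ∫₀^r ρ(r')·4πr'² dr' = (4πρ₀/R²) ∫₀^r r'^4 dr' = 4πρ₀ r^5/(5·R²) = -1.619e-9 C.
By Gauss's law, ∮E·dA = E·4πr² = Q_enc/ε₀.
E = k|Q_enc|/r² = (8.99×10^9)(1.619×10^-9)/(0.0239)² = 2.55×10^4 N/C.

2.55×10^4 N/C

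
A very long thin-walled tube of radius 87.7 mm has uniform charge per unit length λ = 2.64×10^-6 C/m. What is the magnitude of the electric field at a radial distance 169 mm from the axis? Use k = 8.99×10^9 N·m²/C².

Choose a coaxial cylinder of radius r = 169 mm (arbitrary length L) as the Gaussian surface (r > 87.7 mm).
The full line charge is enclosed: λ_enc = 2.64×10^-6 C/m.
Applying ∮E·dA = Q_enc/ε₀ with the end caps contributing no flux:
E = 2k|λ_enc|/r = 2(8.99×10^9)(2.64e-6)/(0.169) = 2.81e5 N/C.

E ≈ 2.81×10^5 V/m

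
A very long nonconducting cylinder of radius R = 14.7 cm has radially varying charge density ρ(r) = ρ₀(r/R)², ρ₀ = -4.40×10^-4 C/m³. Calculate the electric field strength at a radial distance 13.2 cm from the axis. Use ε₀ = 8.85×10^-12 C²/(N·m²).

|E| = 1.32×10^6 N/C

Take a coaxial cylindrical Gaussian surface of radius r = 13.2 cm and length L (r < R).
λ_enc = ∫₀^r ρ(r')·2πr' dr' = (2πρ₀/R²)·r^4/4 = -9.71×10^-6 C/m.
By Gauss's law (flux through the curved wall only), E·2πrL = λ_enc L/ε₀.
E = |λ_enc|/(2πε₀r) = (9.71×10^-6)/(2π·8.85×10^-12·0.132) = 1.32×10^6 N/C.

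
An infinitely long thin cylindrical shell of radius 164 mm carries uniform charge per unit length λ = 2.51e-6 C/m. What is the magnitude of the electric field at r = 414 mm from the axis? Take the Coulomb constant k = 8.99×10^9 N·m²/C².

|E| = 1.09e5 N/C

Choose a coaxial cylinder of radius r = 414 mm (arbitrary length L) as the Gaussian surface (r > 164 mm).
The full line charge is enclosed: λ_enc = 2.51×10^-6 C/m.
Since E is radial and uniform over the curved surface, Φ = E·2πrL = Q_enc/ε₀ = λ_enc L/ε₀.
E = 2k|λ_enc|/r = 2(8.99×10^9)(2.51×10^-6)/(0.414) = 1.09×10^5 N/C.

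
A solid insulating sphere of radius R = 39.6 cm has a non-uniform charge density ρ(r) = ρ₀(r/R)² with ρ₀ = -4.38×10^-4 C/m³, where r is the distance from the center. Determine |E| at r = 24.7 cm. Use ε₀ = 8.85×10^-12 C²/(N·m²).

Take a concentric spherical Gaussian surface of radius r = 24.7 cm (r < R).
Q_enc = ∫₀^r ρ(r')·4πr'² dr' = (4πρ₀/R²) ∫₀^r r'^4 dr' = 4πρ₀ r^5/(5·R²) = -6.454e-6 C.
Since E is radial and uniform over the Gaussian sphere, Φ = E·4πr² = Q_enc/ε₀.
E = |Q_enc|/(4πε₀r²) = (6.454×10^-6)/(4π·8.85×10^-12·(0.247)²) = 9.51e5 N/C.

|E| = 9.51×10^5 V/m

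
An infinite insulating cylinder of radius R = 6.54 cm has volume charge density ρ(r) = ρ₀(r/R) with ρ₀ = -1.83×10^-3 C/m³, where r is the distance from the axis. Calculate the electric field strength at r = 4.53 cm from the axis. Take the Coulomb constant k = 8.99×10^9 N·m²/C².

|E| ≈ 2.16e6 N/C

Take a coaxial cylindrical Gaussian surface of radius r = 4.53 cm and length L (r < R).
λ_enc = ∫₀^r ρ(r')·2πr' dr' = (2πρ₀/R)·r^3/3 = -5.448e-6 C/m.
Gauss's law: E·2πrL = λ_enc L/ε₀.
E = 2k|λ_enc|/r = 2(8.99×10^9)(5.448×10^-6)/(0.0453) = 2.16×10^6 N/C.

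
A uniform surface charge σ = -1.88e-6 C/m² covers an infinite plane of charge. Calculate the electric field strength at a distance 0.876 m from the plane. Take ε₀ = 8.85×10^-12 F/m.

E = 1.06×10^5 N/C

Choose a cylindrical pillbox piercing the sheet, end faces (area A) parallel to it.
Flux Φ = 2EA and Q_enc = σA, so 2EA = σA/ε₀ ⇒ E = |σ|/(2ε₀), independent of distance.
E = |σ|/(2ε₀) = (1.88×10^-6)/(2·8.85×10^-12) = 1.06×10^5 N/C.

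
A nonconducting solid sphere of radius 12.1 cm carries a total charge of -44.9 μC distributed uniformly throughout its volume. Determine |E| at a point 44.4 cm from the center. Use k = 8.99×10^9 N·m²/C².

|E| ≈ 2.05×10^6 N/C

Symmetry ⇒ E = E(r) r̂. Gaussian sphere of radius r = 44.4 cm (r > R, so the entire charge is enclosed).
Q_enc = -44.9 μC = -4.49e-5 C.
By Gauss's law, ∮E·dA = E·4πr² = Q_enc/ε₀.
E = k|Q_enc|/r² = (8.99×10^9)(4.49e-5)/(0.444)² = 2.05×10^6 N/C.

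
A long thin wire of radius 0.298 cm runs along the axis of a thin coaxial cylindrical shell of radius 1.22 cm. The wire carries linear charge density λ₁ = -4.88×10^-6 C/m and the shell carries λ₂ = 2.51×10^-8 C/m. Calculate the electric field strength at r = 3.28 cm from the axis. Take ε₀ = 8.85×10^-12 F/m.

By cylindrical symmetry E is radial; use a coaxial Gaussian cylinder of radius 3.28 cm and length L (r > 1.22 cm, enclosing both).
λ_enc = λ₁ + λ₂ = (-4.88e-6) + (2.51e-8) = -4.855×10^-6 C/m.
Gauss's law: E·2πrL = λ_enc L/ε₀.
E = |λ_enc|/(2πε₀r) = (4.855e-6)/(2π·8.85×10^-12·0.0328) = 2.66×10^6 N/C.

2.66×10^6 N/C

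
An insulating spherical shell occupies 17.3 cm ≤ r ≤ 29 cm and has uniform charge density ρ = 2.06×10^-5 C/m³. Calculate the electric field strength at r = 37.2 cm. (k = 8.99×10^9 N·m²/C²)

Take a concentric spherical Gaussian surface of radius r = 37.2 cm (r > 29 cm, enclosing the whole shell).
Q_enc = ρ·(4π/3)(b³ − a³) = (2.06×10^-5)·(4π/3)·((0.29)³ − (0.173)³) = 1.658×10^-6 C.
Gauss's law: E·4πr² = Q_enc/ε₀.
E = k|Q_enc|/r² = (8.99×10^9)(1.658×10^-6)/(0.372)² = 1.08×10^5 N/C.

E = 1.08×10^5 V/m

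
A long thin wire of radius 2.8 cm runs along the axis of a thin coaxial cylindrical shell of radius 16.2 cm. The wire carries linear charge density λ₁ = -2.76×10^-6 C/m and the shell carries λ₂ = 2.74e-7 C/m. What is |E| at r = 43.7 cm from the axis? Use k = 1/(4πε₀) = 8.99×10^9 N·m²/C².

E ≈ 1.02e5 N/C

Take a coaxial cylindrical Gaussian surface of radius r = 43.7 cm and length L (r > 16.2 cm, enclosing both).
λ_enc = λ₁ + λ₂ = (-2.76×10^-6) + (2.74×10^-7) = -2.486e-6 C/m.
Applying ∮E·dA = Q_enc/ε₀ with the end caps contributing no flux:
E = 2k|λ_enc|/r = 2(8.99×10^9)(2.486×10^-6)/(0.437) = 1.02×10^5 N/C.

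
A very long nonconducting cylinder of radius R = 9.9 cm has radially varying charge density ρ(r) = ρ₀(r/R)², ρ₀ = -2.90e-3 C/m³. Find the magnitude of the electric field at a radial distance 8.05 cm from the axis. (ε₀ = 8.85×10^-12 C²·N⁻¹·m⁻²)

E = 4.36×10^6 N/C

Take a coaxial cylindrical Gaussian surface of radius r = 8.05 cm and length L (r < R).
λ_enc = ∫₀^r ρ(r')·2πr' dr' = (2πρ₀/R²)·r^4/4 = -1.952×10^-5 C/m.
Since E is radial and uniform over the curved surface, Φ = E·2πrL = Q_enc/ε₀ = λ_enc L/ε₀.
E = |λ_enc|/(2πε₀r) = (1.952e-5)/(2π·8.85×10^-12·0.0805) = 4.36e6 N/C.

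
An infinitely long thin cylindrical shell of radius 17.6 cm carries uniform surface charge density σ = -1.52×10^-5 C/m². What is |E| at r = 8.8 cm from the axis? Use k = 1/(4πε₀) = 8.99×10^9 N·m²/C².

Take a coaxial cylindrical Gaussian surface of radius r = 8.8 cm and length L (r < 17.6 cm, inside the shell).
All the surface charge lies outside this cylinder: Q_enc = 0, hence E = 0.

E = 0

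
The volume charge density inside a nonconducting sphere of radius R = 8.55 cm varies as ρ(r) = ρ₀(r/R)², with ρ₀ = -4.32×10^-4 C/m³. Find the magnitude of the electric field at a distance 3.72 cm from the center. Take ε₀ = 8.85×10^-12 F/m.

E = 6.87e4 N/C

By spherical symmetry E is radial; choose a Gaussian sphere of radius r = 3.72 cm (r < R).
Integrate the density: Q_enc = 4π ∫₀^r ρ₀(r'/R)^2 r'² dr' = 4πρ₀ r^5/(5·R²) = -1.058×10^-8 C.
Gauss's law: E·4πr² = Q_enc/ε₀.
E = |Q_enc|/(4πε₀r²) = (1.058e-8)/(4π·8.85×10^-12·(0.0372)²) = 6.87e4 N/C.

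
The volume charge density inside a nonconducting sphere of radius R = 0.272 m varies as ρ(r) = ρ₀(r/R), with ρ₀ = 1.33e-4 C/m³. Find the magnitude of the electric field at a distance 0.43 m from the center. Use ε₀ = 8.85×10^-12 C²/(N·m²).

Symmetry ⇒ E = E(r) r̂. Gaussian sphere of radius r = 0.43 m (r > R, all charge enclosed).
Q_enc = 4π ∫₀^R ρ₀(r'/R)^1 r'² dr' = 4πρ₀R³/4 = 8.408×10^-6 C.
By Gauss's law, ∮E·dA = E·4πr² = Q_enc/ε₀.
E = |Q_enc|/(4πε₀r²) = (8.408×10^-6)/(4π·8.85×10^-12·(0.43)²) = 4.09e5 N/C.

E = 4.09×10^5 N/C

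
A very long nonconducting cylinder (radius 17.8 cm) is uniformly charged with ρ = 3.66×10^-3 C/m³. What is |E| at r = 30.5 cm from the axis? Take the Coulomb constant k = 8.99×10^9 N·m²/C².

Choose a coaxial cylinder of radius r = 30.5 cm (arbitrary length L) as the Gaussian surface (r > 17.8 cm, full cross-section enclosed).
λ_enc = ρ·πR² = (3.66×10^-3)π(0.178)² = 3.643×10^-4 C/m.
Applying ∮E·dA = Q_enc/ε₀ with the end caps contributing no flux:
E = 2k|λ_enc|/r = 2(8.99×10^9)(3.643×10^-4)/(0.305) = 2.15×10^7 N/C.

E ≈ 2.15×10^7 N/C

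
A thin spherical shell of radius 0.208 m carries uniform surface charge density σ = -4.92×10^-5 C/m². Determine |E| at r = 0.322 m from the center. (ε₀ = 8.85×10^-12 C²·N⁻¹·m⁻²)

E = 2.32×10^6 V/m

By spherical symmetry E is radial; choose a Gaussian sphere of radius r = 0.322 m (r > 0.208 m).
The entire shell is enclosed: Q_enc = σ·4πR² = (-4.92×10^-5)·4π·(0.208)² = -2.675×10^-5 C.
By Gauss's law, ∮E·dA = E·4πr² = Q_enc/ε₀.
E = |Q_enc|/(4πε₀r²) = (2.675×10^-5)/(4π·8.85×10^-12·(0.322)²) = 2.32e6 N/C.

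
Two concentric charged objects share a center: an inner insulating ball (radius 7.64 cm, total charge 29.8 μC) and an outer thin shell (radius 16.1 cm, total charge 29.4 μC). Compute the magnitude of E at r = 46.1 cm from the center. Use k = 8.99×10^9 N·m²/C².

E ≈ 2.50×10^6 V/m

By spherical symmetry E is radial; choose a Gaussian sphere of radius r = 46.1 cm (r > 16.1 cm, enclosing both).
Q_enc = (29.8 μC) + (29.4 μC) = 5.92×10^-5 C.
Gauss's law: E·4πr² = Q_enc/ε₀.
E = k|Q_enc|/r² = (8.99×10^9)(5.92e-5)/(0.461)² = 2.50e6 N/C.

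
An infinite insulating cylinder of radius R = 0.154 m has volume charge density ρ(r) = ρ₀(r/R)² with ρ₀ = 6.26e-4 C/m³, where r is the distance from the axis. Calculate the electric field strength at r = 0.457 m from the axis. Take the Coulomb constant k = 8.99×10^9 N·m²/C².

Take a coaxial cylindrical Gaussian surface of radius r = 0.457 m and length L (r > R, full charge per length enclosed).
λ_enc = 2π ∫₀^R ρ₀(r'/R)^2 r' dr' = 2πρ₀R²/4 = 2.332×10^-5 C/m.
Applying ∮E·dA = Q_enc/ε₀ with the end caps contributing no flux:
E = 2k|λ_enc|/r = 2(8.99×10^9)(2.332e-5)/(0.457) = 9.18e5 N/C.

|E| ≈ 9.18e5 V/m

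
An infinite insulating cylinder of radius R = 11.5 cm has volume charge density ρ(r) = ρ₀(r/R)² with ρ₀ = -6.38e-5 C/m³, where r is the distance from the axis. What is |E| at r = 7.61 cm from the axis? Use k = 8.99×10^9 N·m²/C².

E ≈ 6.00e4 N/C

Take a coaxial cylindrical Gaussian surface of radius r = 7.61 cm and length L (r < R).
Integrating ρ over the cross-section to radius r: λ_enc = (2πρ₀/R²) ∫₀^r r'^3 dr' = 2πρ₀ r^4/(4·R²) = -2.541e-7 C/m.
Since E is radial and uniform over the curved surface, Φ = E·2πrL = Q_enc/ε₀ = λ_enc L/ε₀.
E = 2k|λ_enc|/r = 2(8.99×10^9)(2.541×10^-7)/(0.0761) = 6.00×10^4 N/C.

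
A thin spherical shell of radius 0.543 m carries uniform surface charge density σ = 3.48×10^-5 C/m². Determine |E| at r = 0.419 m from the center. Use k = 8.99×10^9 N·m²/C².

E = 0

Take a concentric spherical Gaussian surface of radius r = 0.419 m (inside the shell, r < 0.543 m).
All the charge is outside the Gaussian surface: Q_enc = 0, hence E = 0 everywhere inside the shell.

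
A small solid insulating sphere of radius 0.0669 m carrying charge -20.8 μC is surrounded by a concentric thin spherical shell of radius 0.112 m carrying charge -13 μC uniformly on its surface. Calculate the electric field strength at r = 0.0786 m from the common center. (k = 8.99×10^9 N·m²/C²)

Take a concentric spherical Gaussian surface of radius r = 0.0786 m (between the bodies, 0.0669 m < r < 0.112 m).
The shell at 0.112 m lies outside the Gaussian surface, so Q_enc = -20.8 μC = -2.08×10^-5 C.
Since E is radial and uniform over the Gaussian sphere, Φ = E·4πr² = Q_enc/ε₀.
E = k|Q_enc|/r² = (8.99×10^9)(2.08×10^-5)/(0.0786)² = 3.03×10^7 N/C.

3.03×10^7 V/m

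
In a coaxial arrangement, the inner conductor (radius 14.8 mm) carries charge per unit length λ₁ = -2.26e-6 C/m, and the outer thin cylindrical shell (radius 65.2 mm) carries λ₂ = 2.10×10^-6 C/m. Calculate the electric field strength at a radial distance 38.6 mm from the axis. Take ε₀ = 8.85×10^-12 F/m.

E ≈ 1.05e6 N/C

Coaxial Gaussian cylinder, radius r = 38.6 mm, length L (between the conductors, 14.8 mm < r < 65.2 mm).
The shell at 65.2 mm lies outside the Gaussian surface, so λ_enc = λ₁ = -2.26×10^-6 C/m.
Since E is radial and uniform over the curved surface, Φ = E·2πrL = Q_enc/ε₀ = λ_enc L/ε₀.
E = |λ_enc|/(2πε₀r) = (2.26e-6)/(2π·8.85×10^-12·0.0386) = 1.05×10^6 N/C.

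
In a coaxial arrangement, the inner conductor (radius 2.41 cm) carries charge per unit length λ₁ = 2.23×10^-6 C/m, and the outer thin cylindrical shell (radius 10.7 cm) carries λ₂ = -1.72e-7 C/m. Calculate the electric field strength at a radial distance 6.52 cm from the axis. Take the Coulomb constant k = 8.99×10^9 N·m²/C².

By cylindrical symmetry E is radial; use a coaxial Gaussian cylinder of radius 6.52 cm and length L (between the conductors, 2.41 cm < r < 10.7 cm).
The shell at 10.7 cm lies outside the Gaussian surface, so λ_enc = λ₁ = 2.23e-6 C/m.
Gauss's law: E·2πrL = λ_enc L/ε₀.
E = 2k|λ_enc|/r = 2(8.99×10^9)(2.23×10^-6)/(0.0652) = 6.15×10^5 N/C.

|E| = 6.15e5 V/m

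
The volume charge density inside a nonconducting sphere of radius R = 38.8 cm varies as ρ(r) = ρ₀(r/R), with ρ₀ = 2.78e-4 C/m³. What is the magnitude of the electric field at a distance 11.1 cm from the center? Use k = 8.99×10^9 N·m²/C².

|E| ≈ 2.49×10^5 N/C

Symmetry ⇒ E = E(r) r̂. Gaussian sphere of radius r = 11.1 cm (r < R).
Q_enc = ∫₀^r ρ(r')·4πr'² dr' = (4πρ₀/R) ∫₀^r r'^3 dr' = 4πρ₀ r^4/(4·R) = 3.417×10^-7 C.
Gauss's law: E·4πr² = Q_enc/ε₀.
E = k|Q_enc|/r² = (8.99×10^9)(3.417×10^-7)/(0.111)² = 2.49×10^5 N/C.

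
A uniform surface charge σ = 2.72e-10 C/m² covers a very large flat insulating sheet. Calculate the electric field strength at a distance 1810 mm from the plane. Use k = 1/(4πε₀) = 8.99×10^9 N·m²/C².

E = 15.4 N/C

The symmetry is planar: E is normal to the sheet and the same magnitude on both sides. Take a pillbox straddling the sheet with end-cap area A.
Flux Φ = 2EA and Q_enc = σA, so 2EA = σA/ε₀ ⇒ E = |σ|/(2ε₀), independent of distance.
E = 2πk|σ| = 2π(8.99×10^9)(2.72×10^-10) = 15.4 N/C.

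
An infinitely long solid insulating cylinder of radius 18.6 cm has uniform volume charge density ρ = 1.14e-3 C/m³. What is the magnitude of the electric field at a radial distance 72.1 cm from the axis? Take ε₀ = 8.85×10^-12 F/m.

Take a coaxial cylindrical Gaussian surface of radius r = 72.1 cm and length L (r > 18.6 cm, full cross-section enclosed).
λ_enc = ρ·πR² = (1.14e-3)π(0.186)² = 1.239×10^-4 C/m.
By Gauss's law (flux through the curved wall only), E·2πrL = λ_enc L/ε₀.
E = |λ_enc|/(2πε₀r) = (1.239×10^-4)/(2π·8.85×10^-12·0.721) = 3.09×10^6 N/C.

|E| = 3.09×10^6 N/C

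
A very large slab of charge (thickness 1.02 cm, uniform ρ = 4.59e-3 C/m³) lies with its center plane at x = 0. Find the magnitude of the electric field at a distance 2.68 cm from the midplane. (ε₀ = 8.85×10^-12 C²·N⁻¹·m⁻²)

E ≈ 2.65×10^6 V/m

The point |x| = 2.68 cm lies outside the slab (half-thickness 0.0051 m). A symmetric pillbox spanning the full slab encloses Q_enc = ρ·d·A.
Flux = 2EA ⇒ E = |ρ|d/(2ε₀), independent of distance outside.
E = (4.59×10^-3)(0.0102)/(2·8.85×10^-12) = 2.65×10^6 N/C.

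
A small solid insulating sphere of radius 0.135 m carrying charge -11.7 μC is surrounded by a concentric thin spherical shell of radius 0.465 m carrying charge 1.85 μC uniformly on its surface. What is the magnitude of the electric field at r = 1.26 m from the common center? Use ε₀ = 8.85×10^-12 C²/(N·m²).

By spherical symmetry E is radial; choose a Gaussian sphere of radius r = 1.26 m (r > 0.465 m, enclosing both).
Q_enc = (-11.7 μC) + (1.85 μC) = -9.85×10^-6 C.
Since E is radial and uniform over the Gaussian sphere, Φ = E·4πr² = Q_enc/ε₀.
E = |Q_enc|/(4πε₀r²) = (9.85e-6)/(4π·8.85×10^-12·(1.26)²) = 5.58×10^4 N/C.

|E| ≈ 5.58e4 V/m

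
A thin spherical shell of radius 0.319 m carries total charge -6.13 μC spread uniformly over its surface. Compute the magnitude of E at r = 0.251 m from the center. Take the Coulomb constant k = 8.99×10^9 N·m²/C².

By spherical symmetry E is radial; choose a Gaussian sphere of radius r = 0.251 m (inside the shell, r < 0.319 m).
No charge lies within this surface, so Q_enc = 0 and Gauss's law gives E·4πr² = 0 ⇒ E = 0.

E = 0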